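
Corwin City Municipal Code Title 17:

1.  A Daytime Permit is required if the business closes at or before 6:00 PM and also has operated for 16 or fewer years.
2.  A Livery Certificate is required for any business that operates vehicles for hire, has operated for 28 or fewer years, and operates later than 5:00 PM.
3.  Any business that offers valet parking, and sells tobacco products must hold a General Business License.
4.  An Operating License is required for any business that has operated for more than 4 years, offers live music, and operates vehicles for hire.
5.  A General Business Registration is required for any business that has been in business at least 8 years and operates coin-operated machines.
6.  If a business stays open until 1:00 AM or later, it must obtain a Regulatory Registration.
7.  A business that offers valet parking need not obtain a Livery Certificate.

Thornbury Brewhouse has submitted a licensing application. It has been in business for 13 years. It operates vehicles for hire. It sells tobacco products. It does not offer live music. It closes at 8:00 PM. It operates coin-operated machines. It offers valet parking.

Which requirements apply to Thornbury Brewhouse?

1. closes 8:00 PM, after 6:00 PM; years in business 13 ≤ 16 → Daytime Permit not required.
2. operates vehicles for hire; years in business 13 ≤ 28; closes 8:00 PM, after 5:00 PM → Livery Certificate required.
3. offers valet parking; sells tobacco products → General Business License required.
4. years in business 13 > 4; does not offer live music; operates vehicles for hire → Operating License not required.
5. years in business 13 ≥ 8; operates coin-operated machines → General Business Registration required.
6. closes 8:00 PM, at/before 1:00 AM → Regulatory Registration not required.
7. offers valet parking → exempt from Livery Certificate.

General Business License, General Business Registration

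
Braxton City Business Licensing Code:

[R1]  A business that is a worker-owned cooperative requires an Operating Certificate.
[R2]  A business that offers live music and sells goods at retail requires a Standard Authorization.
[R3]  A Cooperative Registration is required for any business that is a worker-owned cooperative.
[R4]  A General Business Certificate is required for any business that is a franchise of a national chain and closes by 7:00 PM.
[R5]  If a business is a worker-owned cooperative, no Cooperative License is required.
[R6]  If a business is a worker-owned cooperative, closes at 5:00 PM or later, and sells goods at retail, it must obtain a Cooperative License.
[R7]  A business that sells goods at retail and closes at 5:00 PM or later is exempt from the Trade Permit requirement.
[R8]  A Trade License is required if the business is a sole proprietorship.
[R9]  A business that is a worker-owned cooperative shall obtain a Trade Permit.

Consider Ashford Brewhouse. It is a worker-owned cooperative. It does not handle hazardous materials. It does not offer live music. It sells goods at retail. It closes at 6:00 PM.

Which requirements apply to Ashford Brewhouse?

Cooperative Registration, Operating Certificate

[R1] is a worker-owned cooperative → Operating Certificate required.
[R2] does not offer live music; sells goods at retail → Standard Authorization not required.
[R3] is a worker-owned cooperative → Cooperative Registration required.
[R4] is a worker-owned cooperative (not: is a franchise of a national chain); closes 6:00 PM, at/before 7:00 PM → General Business Certificate not required.
[R5] is a worker-owned cooperative → exempt from Cooperative License.
[R6] is a worker-owned cooperative; closes 6:00 PM, after 5:00 PM; sells goods at retail → Cooperative License required.
[R7] sells goods at retail; closes 6:00 PM, after 5:00 PM → exempt from Trade Permit.
[R8] is a worker-owned cooperative (not: is a sole proprietorship) → Trade License not required.
[R9] is a worker-owned cooperative → Trade Permit required.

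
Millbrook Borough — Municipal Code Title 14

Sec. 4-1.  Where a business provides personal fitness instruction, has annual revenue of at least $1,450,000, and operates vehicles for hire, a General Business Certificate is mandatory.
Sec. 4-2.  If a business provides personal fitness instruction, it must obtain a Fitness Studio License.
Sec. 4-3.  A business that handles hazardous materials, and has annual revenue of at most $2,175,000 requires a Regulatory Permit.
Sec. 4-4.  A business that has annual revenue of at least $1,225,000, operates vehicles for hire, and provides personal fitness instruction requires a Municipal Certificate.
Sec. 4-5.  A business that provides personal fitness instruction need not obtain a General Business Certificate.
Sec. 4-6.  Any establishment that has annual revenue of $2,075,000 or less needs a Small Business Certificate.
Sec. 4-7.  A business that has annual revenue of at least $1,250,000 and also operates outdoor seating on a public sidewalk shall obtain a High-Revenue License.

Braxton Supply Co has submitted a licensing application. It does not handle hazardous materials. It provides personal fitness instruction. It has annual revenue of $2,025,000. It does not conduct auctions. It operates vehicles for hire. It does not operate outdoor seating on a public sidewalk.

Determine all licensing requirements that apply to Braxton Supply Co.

Fitness Studio License, Municipal Certificate, Small Business Certificate

Sec. 4-1. provides personal fitness instruction; revenue $2,025,000 ≥ $1,450,000; operates vehicles for hire → General Business Certificate required.
Sec. 4-2. provides personal fitness instruction → Fitness Studio License required.
Sec. 4-3. does not handle hazardous materials; revenue $2,025,000 ≤ $2,175,000 → Regulatory Permit not required.
Sec. 4-4. revenue $2,025,000 ≥ $1,225,000; operates vehicles for hire; provides personal fitness instruction → Municipal Certificate required.
Sec. 4-5. provides personal fitness instruction → exempt from General Business Certificate.
Sec. 4-6. revenue $2,025,000 ≤ $2,075,000 → Small Business Certificate required.
Sec. 4-7. revenue $2,025,000 ≥ $1,250,000; does not operate outdoor seating on a public sidewalk → High-Revenue License not required.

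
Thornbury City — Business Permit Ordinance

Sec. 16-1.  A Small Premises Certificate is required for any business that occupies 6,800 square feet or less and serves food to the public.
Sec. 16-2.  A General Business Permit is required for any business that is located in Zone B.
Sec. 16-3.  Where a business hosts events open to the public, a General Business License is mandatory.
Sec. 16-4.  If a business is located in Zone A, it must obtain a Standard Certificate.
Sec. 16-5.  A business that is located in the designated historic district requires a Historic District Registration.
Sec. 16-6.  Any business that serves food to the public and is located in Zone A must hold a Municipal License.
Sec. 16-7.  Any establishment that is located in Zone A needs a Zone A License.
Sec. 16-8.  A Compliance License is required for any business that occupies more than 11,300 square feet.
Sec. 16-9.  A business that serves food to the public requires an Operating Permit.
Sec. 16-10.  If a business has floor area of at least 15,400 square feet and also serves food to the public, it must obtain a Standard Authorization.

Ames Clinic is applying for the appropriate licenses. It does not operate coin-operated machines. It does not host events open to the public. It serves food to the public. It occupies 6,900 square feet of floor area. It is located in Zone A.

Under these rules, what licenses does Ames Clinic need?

Municipal License, Operating Permit, Standard Certificate, Zone A License

Sec. 16-1. floor area 6,900 square feet > 6,800 square feet; serves food to the public → Small Premises Certificate not required.
Sec. 16-2. is located in Zone A (not: is located in Zone B) → General Business Permit not required.
Sec. 16-3. does not host events open to the public → General Business License not required.
Sec. 16-4. is located in Zone A → Standard Certificate required.
Sec. 16-5. is located in Zone A (not: is located in the designated historic district) → Historic District Registration not required.
Sec. 16-6. serves food to the public; is located in Zone A → Municipal License required.
Sec. 16-7. is located in Zone A → Zone A License required.
Sec. 16-8. floor area 6,900 square feet ≤ 11,300 square feet → Compliance License not required.
Sec. 16-9. serves food to the public → Operating Permit required.
Sec. 16-10. floor area 6,900 square feet < 15,400 square feet; serves food to the public → Standard Authorization not required.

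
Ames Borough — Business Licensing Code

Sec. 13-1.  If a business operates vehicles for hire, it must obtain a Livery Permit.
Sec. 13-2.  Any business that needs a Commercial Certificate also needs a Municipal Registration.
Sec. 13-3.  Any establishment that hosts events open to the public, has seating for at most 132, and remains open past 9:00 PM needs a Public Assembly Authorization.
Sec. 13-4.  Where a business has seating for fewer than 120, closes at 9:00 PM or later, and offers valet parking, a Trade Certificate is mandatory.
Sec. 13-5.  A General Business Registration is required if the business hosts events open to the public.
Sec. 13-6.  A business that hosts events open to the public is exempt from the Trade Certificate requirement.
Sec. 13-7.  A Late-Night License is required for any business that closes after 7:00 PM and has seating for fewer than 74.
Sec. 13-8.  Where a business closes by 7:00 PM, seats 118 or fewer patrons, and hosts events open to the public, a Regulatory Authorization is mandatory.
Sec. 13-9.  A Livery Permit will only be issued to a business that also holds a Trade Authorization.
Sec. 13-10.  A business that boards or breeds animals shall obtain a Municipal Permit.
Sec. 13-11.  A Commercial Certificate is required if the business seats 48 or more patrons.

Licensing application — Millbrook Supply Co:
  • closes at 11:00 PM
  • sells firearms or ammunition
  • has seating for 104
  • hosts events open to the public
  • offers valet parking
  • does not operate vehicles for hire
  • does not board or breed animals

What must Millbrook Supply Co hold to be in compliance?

Sec. 13-1. does not operate vehicles for hire → Livery Permit not required.
Sec. 13-2. Commercial Certificate is required → Municipal Registration also required.
Sec. 13-3. hosts events open to the public; seating 104 ≤ 132; closes 11:00 PM, after 9:00 PM → Public Assembly Authorization required.
Sec. 13-4. seating 104 < 120; closes 11:00 PM, after 9:00 PM; offers valet parking → Trade Certificate required.
Sec. 13-5. hosts events open to the public → General Business Registration required.
Sec. 13-6. hosts events open to the public → exempt from Trade Certificate.
Sec. 13-7. closes 11:00 PM, after 7:00 PM; seating 104 ≥ 74 → Late-Night License not required.
Sec. 13-8. closes 11:00 PM, after 7:00 PM; seating 104 ≤ 118; hosts events open to the public → Regulatory Authorization not required.
Sec. 13-9. Livery Permit is not required → no effect.
Sec. 13-10. does not board or breed animals → Municipal Permit not required.
Sec. 13-11. seating 104 ≥ 48 → Commercial Certificate required.

Commercial Certificate, General Business Registration, Municipal Registration, Public Assembly Authorization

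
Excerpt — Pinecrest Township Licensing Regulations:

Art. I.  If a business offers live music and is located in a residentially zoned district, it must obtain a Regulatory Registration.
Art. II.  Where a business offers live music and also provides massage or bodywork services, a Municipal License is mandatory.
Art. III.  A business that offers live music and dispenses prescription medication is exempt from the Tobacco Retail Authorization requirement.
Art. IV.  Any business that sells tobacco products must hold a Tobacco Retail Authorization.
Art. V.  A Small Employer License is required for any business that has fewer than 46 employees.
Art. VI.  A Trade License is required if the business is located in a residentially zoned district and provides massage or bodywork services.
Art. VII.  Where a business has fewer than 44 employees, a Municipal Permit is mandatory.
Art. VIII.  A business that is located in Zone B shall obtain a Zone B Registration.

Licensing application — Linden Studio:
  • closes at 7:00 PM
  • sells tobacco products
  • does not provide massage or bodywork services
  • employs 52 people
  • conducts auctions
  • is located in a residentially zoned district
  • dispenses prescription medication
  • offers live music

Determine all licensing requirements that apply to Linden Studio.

Art. I. offers live music; is located in a residentially zoned district → Regulatory Registration required.
Art. II. offers live music; does not provide massage or bodywork services → Municipal License not required.
Art. III. offers live music; dispenses prescription medication → exempt from Tobacco Retail Authorization.
Art. IV. sells tobacco products → Tobacco Retail Authorization required.
Art. V. employees 52 ≥ 46 → Small Employer License not required.
Art. VI. is located in a residentially zoned district; does not provide massage or bodywork services → Trade License not required.
Art. VII. employees 52 ≥ 44 → Municipal Permit not required.
Art. VIII. is located in a residentially zoned district (not: is located in Zone B) → Zone B Registration not required.

Regulatory Registration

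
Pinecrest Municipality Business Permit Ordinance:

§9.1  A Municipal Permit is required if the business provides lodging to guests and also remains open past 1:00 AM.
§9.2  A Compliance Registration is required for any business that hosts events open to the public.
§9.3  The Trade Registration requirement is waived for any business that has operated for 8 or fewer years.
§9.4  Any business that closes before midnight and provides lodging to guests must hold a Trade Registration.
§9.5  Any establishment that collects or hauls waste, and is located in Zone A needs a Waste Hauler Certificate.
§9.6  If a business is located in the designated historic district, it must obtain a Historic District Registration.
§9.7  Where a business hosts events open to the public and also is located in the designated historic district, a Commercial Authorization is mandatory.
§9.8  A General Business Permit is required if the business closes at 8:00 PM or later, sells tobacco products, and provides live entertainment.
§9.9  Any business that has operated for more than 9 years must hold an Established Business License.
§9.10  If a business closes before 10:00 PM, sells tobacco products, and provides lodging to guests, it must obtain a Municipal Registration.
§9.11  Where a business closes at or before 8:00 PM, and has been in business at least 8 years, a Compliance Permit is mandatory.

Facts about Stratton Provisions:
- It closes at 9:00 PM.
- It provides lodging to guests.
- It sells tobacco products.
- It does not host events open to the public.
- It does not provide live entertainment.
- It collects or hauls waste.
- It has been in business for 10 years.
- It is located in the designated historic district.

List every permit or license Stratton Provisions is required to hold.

Established Business License, Historic District Registration, Municipal Registration, Trade Registration

§9.1 provides lodging to guests; closes 9:00 PM, at/before 1:00 AM → Municipal Permit not required.
§9.2 does not host events open to the public → Compliance Registration not required.
§9.3 years in business 10 > 8 → Trade Registration exemption does not apply.
§9.4 closes 9:00 PM, at/before midnight; provides lodging to guests → Trade Registration required.
§9.5 collects or hauls waste; is located in the designated historic district (not: is located in Zone A) → Waste Hauler Certificate not required.
§9.6 is located in the designated historic district → Historic District Registration required.
§9.7 does not host events open to the public; is located in the designated historic district → Commercial Authorization not required.
§9.8 closes 9:00 PM, after 8:00 PM; sells tobacco products; does not provide live entertainment → General Business Permit not required.
§9.9 years in business 10 > 9 → Established Business License required.
§9.10 closes 9:00 PM, at/before 10:00 PM; sells tobacco products; provides lodging to guests → Municipal Registration required.
§9.11 closes 9:00 PM, after 8:00 PM; years in business 10 ≥ 8 → Compliance Permit not required.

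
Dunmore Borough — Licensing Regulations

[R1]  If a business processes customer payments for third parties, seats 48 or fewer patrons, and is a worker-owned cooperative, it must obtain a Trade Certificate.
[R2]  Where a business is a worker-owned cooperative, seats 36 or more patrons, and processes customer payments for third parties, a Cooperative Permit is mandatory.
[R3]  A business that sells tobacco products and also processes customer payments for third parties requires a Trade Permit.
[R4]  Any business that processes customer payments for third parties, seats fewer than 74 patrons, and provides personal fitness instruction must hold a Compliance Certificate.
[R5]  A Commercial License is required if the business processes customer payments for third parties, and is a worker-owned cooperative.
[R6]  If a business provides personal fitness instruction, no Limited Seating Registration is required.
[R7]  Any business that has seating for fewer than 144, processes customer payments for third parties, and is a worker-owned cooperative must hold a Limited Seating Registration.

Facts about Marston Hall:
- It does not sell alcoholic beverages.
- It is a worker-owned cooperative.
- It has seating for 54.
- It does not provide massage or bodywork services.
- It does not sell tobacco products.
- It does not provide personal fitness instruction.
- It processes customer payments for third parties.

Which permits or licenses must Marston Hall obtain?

[R1] processes customer payments for third parties; seating 54 > 48; is a worker-owned cooperative → Trade Certificate not required.
[R2] is a worker-owned cooperative; seating 54 ≥ 36; processes customer payments for third parties → Cooperative Permit required.
[R3] does not sell tobacco products; processes customer payments for third parties → Trade Permit not required.
[R4] processes customer payments for third parties; seating 54 < 74; does not provide personal fitness instruction → Compliance Certificate not required.
[R5] processes customer payments for third parties; is a worker-owned cooperative → Commercial License required.
[R6] does not provide personal fitness instruction → Limited Seating Registration exemption does not apply.
[R7] seating 54 < 144; processes customer payments for third parties; is a worker-owned cooperative → Limited Seating Registration required.

Commercial License, Cooperative Permit, Limited Seating Registration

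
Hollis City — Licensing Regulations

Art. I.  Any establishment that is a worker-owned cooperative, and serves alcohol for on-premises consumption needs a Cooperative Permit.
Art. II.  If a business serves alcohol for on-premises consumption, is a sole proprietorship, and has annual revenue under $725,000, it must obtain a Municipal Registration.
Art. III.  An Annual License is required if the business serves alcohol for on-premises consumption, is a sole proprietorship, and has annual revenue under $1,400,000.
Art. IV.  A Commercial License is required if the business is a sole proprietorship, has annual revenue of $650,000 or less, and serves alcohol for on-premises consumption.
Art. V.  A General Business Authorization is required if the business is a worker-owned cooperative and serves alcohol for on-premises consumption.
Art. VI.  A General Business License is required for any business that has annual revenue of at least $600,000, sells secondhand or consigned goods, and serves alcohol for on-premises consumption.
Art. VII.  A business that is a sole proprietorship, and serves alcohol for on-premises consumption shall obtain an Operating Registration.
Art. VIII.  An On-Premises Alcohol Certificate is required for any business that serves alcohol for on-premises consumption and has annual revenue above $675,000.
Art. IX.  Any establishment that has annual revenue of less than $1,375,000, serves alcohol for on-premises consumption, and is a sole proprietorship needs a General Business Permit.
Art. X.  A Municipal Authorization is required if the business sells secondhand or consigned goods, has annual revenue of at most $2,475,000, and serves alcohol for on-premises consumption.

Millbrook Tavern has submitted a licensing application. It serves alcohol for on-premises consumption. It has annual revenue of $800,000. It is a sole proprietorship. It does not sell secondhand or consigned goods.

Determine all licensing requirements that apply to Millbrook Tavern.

Annual License, General Business Permit, On-Premises Alcohol Certificate, Operating Registration

Art. I. is a sole proprietorship (not: is a worker-owned cooperative); serves alcohol for on-premises consumption → Cooperative Permit not required.
Art. II. serves alcohol for on-premises consumption; is a sole proprietorship; revenue $800,000 ≥ $725,000 → Municipal Registration not required.
Art. III. serves alcohol for on-premises consumption; is a sole proprietorship; revenue $800,000 < $1,400,000 → Annual License required.
Art. IV. is a sole proprietorship; revenue $800,000 > $650,000; serves alcohol for on-premises consumption → Commercial License not required.
Art. V. is a sole proprietorship (not: is a worker-owned cooperative); serves alcohol for on-premises consumption → General Business Authorization not required.
Art. VI. revenue $800,000 ≥ $600,000; does not sell secondhand or consigned goods; serves alcohol for on-premises consumption → General Business License not required.
Art. VII. is a sole proprietorship; serves alcohol for on-premises consumption → Operating Registration required.
Art. VIII. serves alcohol for on-premises consumption; revenue $800,000 > $675,000 → On-Premises Alcohol Certificate required.
Art. IX. revenue $800,000 < $1,375,000; serves alcohol for on-premises consumption; is a sole proprietorship → General Business Permit required.
Art. X. does not sell secondhand or consigned goods; revenue $800,000 ≤ $2,475,000; serves alcohol for on-premises consumption → Municipal Authorization not required.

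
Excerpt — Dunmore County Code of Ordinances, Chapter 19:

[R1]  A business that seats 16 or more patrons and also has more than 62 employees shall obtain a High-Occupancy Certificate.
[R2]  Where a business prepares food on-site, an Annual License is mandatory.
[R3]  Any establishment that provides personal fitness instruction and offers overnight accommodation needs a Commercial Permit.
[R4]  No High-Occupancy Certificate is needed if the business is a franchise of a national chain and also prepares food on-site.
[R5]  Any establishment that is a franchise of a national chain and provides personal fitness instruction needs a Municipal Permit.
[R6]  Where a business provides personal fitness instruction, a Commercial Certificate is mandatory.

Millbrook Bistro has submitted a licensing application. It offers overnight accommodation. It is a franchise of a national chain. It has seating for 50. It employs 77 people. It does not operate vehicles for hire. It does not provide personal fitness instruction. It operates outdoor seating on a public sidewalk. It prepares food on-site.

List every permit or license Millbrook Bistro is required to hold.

Annual License

[R1] seating 50 ≥ 16; employees 77 > 62 → High-Occupancy Certificate required.
[R2] prepares food on-site → Annual License required.
[R3] does not provide personal fitness instruction; offers overnight accommodation → Commercial Permit not required.
[R4] is a franchise of a national chain; prepares food on-site → exempt from High-Occupancy Certificate.
[R5] is a franchise of a national chain; does not provide personal fitness instruction → Municipal Permit not required.
[R6] does not provide personal fitness instruction → Commercial Certificate not required.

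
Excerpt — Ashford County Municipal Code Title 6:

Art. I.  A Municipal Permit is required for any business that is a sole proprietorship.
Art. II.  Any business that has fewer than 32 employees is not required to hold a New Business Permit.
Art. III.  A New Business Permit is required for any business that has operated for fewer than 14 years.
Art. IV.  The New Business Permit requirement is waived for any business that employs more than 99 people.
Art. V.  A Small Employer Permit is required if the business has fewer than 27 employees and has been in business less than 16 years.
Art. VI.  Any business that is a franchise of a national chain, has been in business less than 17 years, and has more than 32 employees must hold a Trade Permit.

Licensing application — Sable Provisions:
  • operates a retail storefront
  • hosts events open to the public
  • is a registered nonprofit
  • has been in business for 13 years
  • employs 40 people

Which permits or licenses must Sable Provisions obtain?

Art. I. is a registered nonprofit (not: is a sole proprietorship) → Municipal Permit not required.
Art. II. employees 40 ≥ 32 → New Business Permit exemption does not apply.
Art. III. years in business 13 < 14 → New Business Permit required.
Art. IV. employees 40 ≤ 99 → New Business Permit exemption does not apply.
Art. V. employees 40 ≥ 27; years in business 13 < 16 → Small Employer Permit not required.
Art. VI. is a registered nonprofit (not: is a franchise of a national chain); years in business 13 < 17; employees 40 > 32 → Trade Permit not required.

New Business Permit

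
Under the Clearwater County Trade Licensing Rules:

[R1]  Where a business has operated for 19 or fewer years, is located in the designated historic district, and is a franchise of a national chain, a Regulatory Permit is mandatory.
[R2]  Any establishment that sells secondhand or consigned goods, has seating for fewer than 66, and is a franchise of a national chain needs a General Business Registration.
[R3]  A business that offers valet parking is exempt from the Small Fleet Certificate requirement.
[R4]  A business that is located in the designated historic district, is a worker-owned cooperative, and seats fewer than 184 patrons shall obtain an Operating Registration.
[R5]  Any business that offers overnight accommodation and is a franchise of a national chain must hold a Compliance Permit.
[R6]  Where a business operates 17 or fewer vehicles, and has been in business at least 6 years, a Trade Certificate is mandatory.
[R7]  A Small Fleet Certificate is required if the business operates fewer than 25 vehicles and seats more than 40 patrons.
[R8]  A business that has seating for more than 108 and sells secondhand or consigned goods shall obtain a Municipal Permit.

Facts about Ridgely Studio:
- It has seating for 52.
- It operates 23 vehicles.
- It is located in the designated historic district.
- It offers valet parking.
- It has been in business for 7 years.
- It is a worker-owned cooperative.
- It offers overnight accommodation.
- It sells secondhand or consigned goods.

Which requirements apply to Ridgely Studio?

Operating Registration

[R1] years in business 7 ≤ 19; is located in the designated historic district; is a worker-owned cooperative (not: is a franchise of a national chain) → Regulatory Permit not required.
[R2] sells secondhand or consigned goods; seating 52 < 66; is a worker-owned cooperative (not: is a franchise of a national chain) → General Business Registration not required.
[R3] offers valet parking → exempt from Small Fleet Certificate.
[R4] is located in the designated historic district; is a worker-owned cooperative; seating 52 < 184 → Operating Registration required.
[R5] offers overnight accommodation; is a worker-owned cooperative (not: is a franchise of a national chain) → Compliance Permit not required.
[R6] vehicles 23 > 17; years in business 7 ≥ 6 → Trade Certificate not required.
[R7] vehicles 23 < 25; seating 52 > 40 → Small Fleet Certificate required.
[R8] seating 52 ≤ 108; sells secondhand or consigned goods → Municipal Permit not required.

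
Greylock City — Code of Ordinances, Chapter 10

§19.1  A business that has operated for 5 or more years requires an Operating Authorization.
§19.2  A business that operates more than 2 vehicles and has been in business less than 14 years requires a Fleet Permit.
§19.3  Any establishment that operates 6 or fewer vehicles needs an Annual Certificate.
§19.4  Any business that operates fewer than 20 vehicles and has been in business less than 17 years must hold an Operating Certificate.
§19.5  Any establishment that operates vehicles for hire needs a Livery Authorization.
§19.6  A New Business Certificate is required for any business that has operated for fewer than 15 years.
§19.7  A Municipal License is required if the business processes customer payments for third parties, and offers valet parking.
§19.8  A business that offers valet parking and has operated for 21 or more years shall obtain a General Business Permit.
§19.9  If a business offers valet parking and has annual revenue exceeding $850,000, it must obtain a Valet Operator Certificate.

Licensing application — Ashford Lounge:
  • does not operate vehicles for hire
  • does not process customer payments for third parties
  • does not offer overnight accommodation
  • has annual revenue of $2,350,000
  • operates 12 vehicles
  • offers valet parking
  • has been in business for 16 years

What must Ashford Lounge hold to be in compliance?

§19.1 years in business 16 ≥ 5 → Operating Authorization required.
§19.2 vehicles 12 > 2; years in business 16 ≥ 14 → Fleet Permit not required.
§19.3 vehicles 12 > 6 → Annual Certificate not required.
§19.4 vehicles 12 < 20; years in business 16 < 17 → Operating Certificate required.
§19.5 does not operate vehicles for hire → Livery Authorization not required.
§19.6 years in business 16 ≥ 15 → New Business Certificate not required.
§19.7 does not process customer payments for third parties; offers valet parking → Municipal License not required.
§19.8 offers valet parking; years in business 16 < 21 → General Business Permit not required.
§19.9 offers valet parking; revenue $2,350,000 > $850,000 → Valet Operator Certificate required.

Operating Authorization, Operating Certificate, Valet Operator Certificate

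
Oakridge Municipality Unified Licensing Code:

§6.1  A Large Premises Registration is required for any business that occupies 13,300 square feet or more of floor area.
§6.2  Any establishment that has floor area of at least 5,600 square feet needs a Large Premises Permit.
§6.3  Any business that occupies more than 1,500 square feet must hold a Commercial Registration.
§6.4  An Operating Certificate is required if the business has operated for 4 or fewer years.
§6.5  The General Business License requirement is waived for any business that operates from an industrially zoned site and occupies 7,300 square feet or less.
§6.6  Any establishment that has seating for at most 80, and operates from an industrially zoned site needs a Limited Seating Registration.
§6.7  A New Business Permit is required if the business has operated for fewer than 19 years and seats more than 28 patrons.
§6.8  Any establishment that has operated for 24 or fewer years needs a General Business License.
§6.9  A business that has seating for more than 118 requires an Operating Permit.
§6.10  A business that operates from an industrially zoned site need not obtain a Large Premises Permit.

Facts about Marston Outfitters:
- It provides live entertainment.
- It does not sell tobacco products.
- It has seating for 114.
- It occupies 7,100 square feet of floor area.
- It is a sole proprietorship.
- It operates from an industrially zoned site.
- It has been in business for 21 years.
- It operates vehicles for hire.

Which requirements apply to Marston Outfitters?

§6.1 floor area 7,100 square feet < 13,300 square feet → Large Premises Registration not required.
§6.2 floor area 7,100 square feet ≥ 5,600 square feet → Large Premises Permit required.
§6.3 floor area 7,100 square feet > 1,500 square feet → Commercial Registration required.
§6.4 years in business 21 > 4 → Operating Certificate not required.
§6.5 operates from an industrially zoned site; floor area 7,100 square feet ≤ 7,300 square feet → exempt from General Business License.
§6.6 seating 114 > 80; operates from an industrially zoned site → Limited Seating Registration not required.
§6.7 years in business 21 ≥ 19; seating 114 > 28 → New Business Permit not required.
§6.8 years in business 21 ≤ 24 → General Business License required.
§6.9 seating 114 ≤ 118 → Operating Permit not required.
§6.10 operates from an industrially zoned site → exempt from Large Premises Permit.

Commercial Registration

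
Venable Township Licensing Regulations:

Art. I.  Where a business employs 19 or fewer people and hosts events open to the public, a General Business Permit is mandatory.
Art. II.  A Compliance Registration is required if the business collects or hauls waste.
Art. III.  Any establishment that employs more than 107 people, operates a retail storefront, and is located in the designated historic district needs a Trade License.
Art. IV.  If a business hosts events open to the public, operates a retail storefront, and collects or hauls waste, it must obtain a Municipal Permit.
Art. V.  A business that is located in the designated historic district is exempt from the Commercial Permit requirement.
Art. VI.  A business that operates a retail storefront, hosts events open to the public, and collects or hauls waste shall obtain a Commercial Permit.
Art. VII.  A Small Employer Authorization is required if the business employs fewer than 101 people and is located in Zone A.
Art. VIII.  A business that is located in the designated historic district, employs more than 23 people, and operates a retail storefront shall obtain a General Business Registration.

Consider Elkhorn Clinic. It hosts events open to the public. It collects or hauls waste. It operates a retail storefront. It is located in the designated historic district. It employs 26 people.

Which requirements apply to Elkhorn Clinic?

Art. I. employees 26 > 19; hosts events open to the public → General Business Permit not required.
Art. II. collects or hauls waste → Compliance Registration required.
Art. III. employees 26 ≤ 107; operates a retail storefront; is located in the designated historic district → Trade License not required.
Art. IV. hosts events open to the public; operates a retail storefront; collects or hauls waste → Municipal Permit required.
Art. V. is located in the designated historic district → exempt from Commercial Permit.
Art. VI. operates a retail storefront; hosts events open to the public; collects or hauls waste → Commercial Permit required.
Art. VII. employees 26 < 101; is located in the designated historic district (not: is located in Zone A) → Small Employer Authorization not required.
Art. VIII. is located in the designated historic district; employees 26 > 23; operates a retail storefront → General Business Registration required.

Compliance Registration, General Business Registration, Municipal Permit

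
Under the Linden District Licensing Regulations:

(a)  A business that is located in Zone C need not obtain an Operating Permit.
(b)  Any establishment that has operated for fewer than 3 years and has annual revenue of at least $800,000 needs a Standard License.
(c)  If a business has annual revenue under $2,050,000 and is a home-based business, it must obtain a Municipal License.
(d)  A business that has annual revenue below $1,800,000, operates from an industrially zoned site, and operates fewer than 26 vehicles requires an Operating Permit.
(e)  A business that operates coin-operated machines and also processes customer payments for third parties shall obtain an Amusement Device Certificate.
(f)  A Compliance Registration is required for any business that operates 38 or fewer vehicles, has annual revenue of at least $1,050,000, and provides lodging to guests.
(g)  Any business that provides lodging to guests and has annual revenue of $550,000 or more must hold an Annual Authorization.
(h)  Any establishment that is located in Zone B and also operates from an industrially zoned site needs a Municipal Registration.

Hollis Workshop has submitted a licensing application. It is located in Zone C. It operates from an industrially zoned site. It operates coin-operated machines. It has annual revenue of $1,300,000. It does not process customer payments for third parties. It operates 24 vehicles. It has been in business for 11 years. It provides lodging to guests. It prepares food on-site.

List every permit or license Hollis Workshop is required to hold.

Annual Authorization, Compliance Registration

(a) is located in Zone C → exempt from Operating Permit.
(b) years in business 11 ≥ 3; revenue $1,300,000 ≥ $800,000 → Standard License not required.
(c) revenue $1,300,000 < $2,050,000; operates from an industrially zoned site (not: is a home-based business) → Municipal License not required.
(d) revenue $1,300,000 < $1,800,000; operates from an industrially zoned site; vehicles 24 < 26 → Operating Permit required.
(e) operates coin-operated machines; does not process customer payments for third parties → Amusement Device Certificate not required.
(f) vehicles 24 ≤ 38; revenue $1,300,000 ≥ $1,050,000; provides lodging to guests → Compliance Registration required.
(g) provides lodging to guests; revenue $1,300,000 ≥ $550,000 → Annual Authorization required.
(h) is located in Zone C (not: is located in Zone B); operates from an industrially zoned site → Municipal Registration not required.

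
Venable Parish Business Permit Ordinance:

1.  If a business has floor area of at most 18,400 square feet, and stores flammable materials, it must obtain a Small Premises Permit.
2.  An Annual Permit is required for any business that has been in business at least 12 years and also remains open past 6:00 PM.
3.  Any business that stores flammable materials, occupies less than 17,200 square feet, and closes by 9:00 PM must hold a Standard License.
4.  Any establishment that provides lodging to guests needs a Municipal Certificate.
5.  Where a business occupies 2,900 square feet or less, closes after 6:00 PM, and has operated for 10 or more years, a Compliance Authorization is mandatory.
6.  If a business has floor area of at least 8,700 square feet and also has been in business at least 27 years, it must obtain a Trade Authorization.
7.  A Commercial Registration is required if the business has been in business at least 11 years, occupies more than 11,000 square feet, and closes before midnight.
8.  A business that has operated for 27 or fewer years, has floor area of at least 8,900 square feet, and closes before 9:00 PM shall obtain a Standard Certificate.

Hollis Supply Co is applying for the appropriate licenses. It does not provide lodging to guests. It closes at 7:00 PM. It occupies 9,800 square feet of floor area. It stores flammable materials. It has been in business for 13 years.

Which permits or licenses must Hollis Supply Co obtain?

1. floor area 9,800 square feet ≤ 18,400 square feet; stores flammable materials → Small Premises Permit required.
2. years in business 13 ≥ 12; closes 7:00 PM, after 6:00 PM → Annual Permit required.
3. stores flammable materials; floor area 9,800 square feet < 17,200 square feet; closes 7:00 PM, at/before 9:00 PM → Standard License required.
4. does not provide lodging to guests → Municipal Certificate not required.
5. floor area 9,800 square feet > 2,900 square feet; closes 7:00 PM, after 6:00 PM; years in business 13 ≥ 10 → Compliance Authorization not required.
6. floor area 9,800 square feet ≥ 8,700 square feet; years in business 13 < 27 → Trade Authorization not required.
7. years in business 13 ≥ 11; floor area 9,800 square feet ≤ 11,000 square feet; closes 7:00 PM, at/before midnight → Commercial Registration not required.
8. years in business 13 ≤ 27; floor area 9,800 square feet ≥ 8,900 square feet; closes 7:00 PM, at/before 9:00 PM → Standard Certificate required.

Annual Permit, Small Premises Permit, Standard Certificate, Standard License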